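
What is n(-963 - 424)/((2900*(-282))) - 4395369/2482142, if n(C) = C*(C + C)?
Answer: -3286167108649/507473931900 ≈ -6.4755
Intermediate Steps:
n(C) = 2*C² (n(C) = C*(2*C) = 2*C²)
n(-963 - 424)/((2900*(-282))) - 4395369/2482142 = (2*(-963 - 424)²)/((2900*(-282))) - 4395369/2482142 = (2*(-1387)²)/(-817800) - 4395369*1/2482142 = (2*1923769)*(-1/817800) - 4395369/2482142 = 3847538*(-1/817800) - 4395369/2482142 = -1923769/408900 - 4395369/2482142 = -3286167108649/507473931900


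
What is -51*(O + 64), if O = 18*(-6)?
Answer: 2244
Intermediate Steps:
O = -108
-51*(O + 64) = -51*(-108 + 64) = -51*(-44) = 2244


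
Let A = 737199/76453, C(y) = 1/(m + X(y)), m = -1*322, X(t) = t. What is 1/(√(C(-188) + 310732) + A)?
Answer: -28744148324970/926009083741926161 + 5845061209*√80821392690/926009083741926161 ≈ 0.0017634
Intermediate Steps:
m = -322
C(y) = 1/(-322 + y)
A = 737199/76453 (A = 737199*(1/76453) = 737199/76453 ≈ 9.6425)
1/(√(C(-188) + 310732) + A) = 1/(√(1/(-322 - 188) + 310732) + 737199/76453) = 1/(√(1/(-510) + 310732) + 737199/76453) = 1/(√(-1/510 + 310732) + 737199/76453) = 1/(√(158473319/510) + 737199/76453) = 1/(√80821392690/510 + 737199/76453) = 1/(737199/76453 + √80821392690/510)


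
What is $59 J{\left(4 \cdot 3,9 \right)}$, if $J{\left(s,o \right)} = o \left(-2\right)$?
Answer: $-1062$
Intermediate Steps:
$J{\left(s,o \right)} = - 2 o$
$59 J{\left(4 \cdot 3,9 \right)} = 59 \left(\left(-2\right) 9\right) = 59 \left(-18\right) = -1062$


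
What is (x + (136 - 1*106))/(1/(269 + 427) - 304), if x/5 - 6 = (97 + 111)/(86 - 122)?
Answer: -64960/634749 ≈ -0.10234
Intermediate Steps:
x = 10/9 (x = 30 + 5*((97 + 111)/(86 - 122)) = 30 + 5*(208/(-36)) = 30 + 5*(208*(-1/36)) = 30 + 5*(-52/9) = 30 - 260/9 = 10/9 ≈ 1.1111)
(x + (136 - 1*106))/(1/(269 + 427) - 304) = (10/9 + (136 - 1*106))/(1/(269 + 427) - 304) = (10/9 + (136 - 106))/(1/696 - 304) = (10/9 + 30)/(1/696 - 304) = 280/(9*(-211583/696)) = (280/9)*(-696/211583) = -64960/634749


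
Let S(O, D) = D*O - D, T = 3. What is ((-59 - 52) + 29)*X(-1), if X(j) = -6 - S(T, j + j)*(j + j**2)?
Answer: 492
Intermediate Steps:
S(O, D) = -D + D*O
X(j) = -6 - 4*j*(j + j**2) (X(j) = -6 - (j + j)*(-1 + 3)*(j + j**2) = -6 - (2*j)*2*(j + j**2) = -6 - 4*j*(j + j**2))
((-59 - 52) + 29)*X(-1) = ((-59 - 52) + 29)*(-6 - 4*(-1)**2 - 4*(-1)**3) = (-111 + 29)*(-6 - 4*1 - 4*(-1)) = -82*(-6 - 4 + 4) = -82*(-6) = 492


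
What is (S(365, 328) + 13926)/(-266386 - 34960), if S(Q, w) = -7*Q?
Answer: -11371/301346 ≈ -0.037734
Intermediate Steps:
(S(365, 328) + 13926)/(-266386 - 34960) = (-7*365 + 13926)/(-266386 - 34960) = (-2555 + 13926)/(-301346) = 11371*(-1/301346) = -11371/301346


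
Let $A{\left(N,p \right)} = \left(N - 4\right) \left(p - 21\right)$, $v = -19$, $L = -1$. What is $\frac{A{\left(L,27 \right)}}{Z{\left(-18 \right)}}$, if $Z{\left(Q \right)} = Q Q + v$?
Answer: $- \frac{6}{61} \approx -0.098361$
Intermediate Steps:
$Z{\left(Q \right)} = -19 + Q^{2}$ ($Z{\left(Q \right)} = Q Q - 19 = Q^{2} - 19 = -19 + Q^{2}$)
$A{\left(N,p \right)} = \left(-21 + p\right) \left(-4 + N\right)$ ($A{\left(N,p \right)} = \left(-4 + N\right) \left(-21 + p\right) = \left(-21 + p\right) \left(-4 + N\right)$)
$\frac{A{\left(L,27 \right)}}{Z{\left(-18 \right)}} = \frac{84 - -21 - 108 - 27}{-19 + \left(-18\right)^{2}} = \frac{84 + 21 - 108 - 27}{-19 + 324} = - \frac{30}{305} = \left(-30\right) \frac{1}{305} = - \frac{6}{61}$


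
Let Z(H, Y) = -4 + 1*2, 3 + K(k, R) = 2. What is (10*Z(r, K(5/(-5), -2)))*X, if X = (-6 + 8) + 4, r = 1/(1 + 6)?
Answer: -120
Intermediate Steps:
K(k, R) = -1 (K(k, R) = -3 + 2 = -1)
r = 1/7 ≈ 0.14286
Z(H, Y) = -2 (Z(H, Y) = -4 + 2 = -2)
X = 6 (X = 2 + 4 = 6)
(10*Z(r, K(5/(-5), -2)))*X = (10*(-2))*6 = -20*6 = -120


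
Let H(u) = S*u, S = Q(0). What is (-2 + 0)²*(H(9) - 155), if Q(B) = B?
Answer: -620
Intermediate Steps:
S = 0
H(u) = 0 (H(u) = 0*u = 0)
(-2 + 0)²*(H(9) - 155) = (-2 + 0)²*(0 - 155) = (-2)²*(-155) = 4*(-155) = -620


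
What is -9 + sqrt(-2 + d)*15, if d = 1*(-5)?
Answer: -9 + 15*I*sqrt(7) ≈ -9.0 + 39.686*I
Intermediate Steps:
d = -5
-9 + sqrt(-2 + d)*15 = -9 + sqrt(-2 - 5)*15 = -9 + sqrt(-7)*15 = -9 + (I*sqrt(7))*15 = -9 + 15*I*sqrt(7)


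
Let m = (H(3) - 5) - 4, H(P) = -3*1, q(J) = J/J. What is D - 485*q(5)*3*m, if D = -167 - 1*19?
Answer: 17274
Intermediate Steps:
q(J) = 1
H(P) = -3
D = -186 (D = -167 - 19 = -186)
m = -12 (m = (-3 - 5) - 4 = -8 - 4 = -12)
D - 485*q(5)*3*m = -186 - 485*1*3*(-12) = -186 - 1455*(-12) = -186 - 485*(-36) = -186 + 17460 = 17274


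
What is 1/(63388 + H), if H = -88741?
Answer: -1/25353 ≈ -3.9443e-5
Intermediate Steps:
1/(63388 + H) = 1/(63388 - 88741) = 1/(-25353) = -1/25353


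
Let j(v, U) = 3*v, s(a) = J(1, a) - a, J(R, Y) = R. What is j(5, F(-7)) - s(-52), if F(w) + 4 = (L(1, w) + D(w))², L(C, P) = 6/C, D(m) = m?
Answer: -38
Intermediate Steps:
s(a) = 1 - a
F(w) = -4 + (6 + w)² (F(w) = -4 + (6/1 + w)² = -4 + (6*1 + w)² = -4 + (6 + w)²)
j(5, F(-7)) - s(-52) = 3*5 - (1 - 1*(-52)) = 15 - (1 + 52) = 15 - 1*53 = 15 - 53 = -38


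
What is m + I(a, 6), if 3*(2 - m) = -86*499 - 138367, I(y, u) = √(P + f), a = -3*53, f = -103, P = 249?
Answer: 60429 + √146 ≈ 60441.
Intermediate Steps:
a = -159
I(y, u) = √146 (I(y, u) = √(249 - 103) = √146)
m = 60429 (m = 2 - (-86*499 - 138367)/3 = 2 - (-42914 - 138367)/3 = 2 - ⅓*(-181281) = 2 + 60427 = 60429)
m + I(a, 6) = 60429 + √146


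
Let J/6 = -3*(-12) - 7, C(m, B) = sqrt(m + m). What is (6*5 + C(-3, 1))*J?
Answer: 5220 + 174*I*sqrt(6) ≈ 5220.0 + 426.21*I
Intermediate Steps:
C(m, B) = sqrt(2)*sqrt(m) (C(m, B) = sqrt(2*m) = sqrt(2)*sqrt(m))
J = 174 (J = 6*(-3*(-12) - 7) = 6*(36 - 7) = 6*29 = 174)
(6*5 + C(-3, 1))*J = (6*5 + sqrt(2)*sqrt(-3))*174 = (30 + sqrt(2)*(I*sqrt(3)))*174 = (30 + I*sqrt(6))*174 = 5220 + 174*I*sqrt(6)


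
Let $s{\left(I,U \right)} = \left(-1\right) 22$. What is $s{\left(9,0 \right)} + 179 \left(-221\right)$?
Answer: $-39581$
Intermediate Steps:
$s{\left(I,U \right)} = -22$
$s{\left(9,0 \right)} + 179 \left(-221\right) = -22 + 179 \left(-221\right) = -22 - 39559 = -39581$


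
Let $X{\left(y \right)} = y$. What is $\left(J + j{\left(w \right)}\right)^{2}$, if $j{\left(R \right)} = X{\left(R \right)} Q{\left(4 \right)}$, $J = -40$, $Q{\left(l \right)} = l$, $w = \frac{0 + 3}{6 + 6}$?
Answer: $1521$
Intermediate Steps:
$w = \frac{1}{4}$ ($w = \frac{3}{12} = 3 \cdot \frac{1}{12} = \frac{1}{4} \approx 0.25$)
$j{\left(R \right)} = 4 R$ ($j{\left(R \right)} = R 4 = 4 R$)
$\left(J + j{\left(w \right)}\right)^{2} = \left(-40 + 4 \cdot \frac{1}{4}\right)^{2} = \left(-40 + 1\right)^{2} = \left(-39\right)^{2} = 1521$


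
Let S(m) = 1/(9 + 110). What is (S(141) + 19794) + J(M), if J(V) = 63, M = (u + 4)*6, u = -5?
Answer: 2362984/119 ≈ 19857.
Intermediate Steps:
M = -6 (M = (-5 + 4)*6 = -1*6 = -6)
S(m) = 1/119
(S(141) + 19794) + J(M) = (1/119 + 19794) + 63 = 2355487/119 + 63 = 2362984/119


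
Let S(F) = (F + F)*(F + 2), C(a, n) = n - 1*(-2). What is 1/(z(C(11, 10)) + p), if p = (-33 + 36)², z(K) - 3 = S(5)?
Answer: 1/82 ≈ 0.012195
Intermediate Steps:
C(a, n) = 2 + n (C(a, n) = n + 2 = 2 + n)
S(F) = 2*F*(2 + F) (S(F) = (2*F)*(2 + F) = 2*F*(2 + F))
z(K) = 73 (z(K) = 3 + 2*5*(2 + 5) = 3 + 2*5*7 = 3 + 70 = 73)
p = 9 (p = 3² = 9)
1/(z(C(11, 10)) + p) = 1/(73 + 9) = 1/82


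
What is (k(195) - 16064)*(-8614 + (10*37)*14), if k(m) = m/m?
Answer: 55160342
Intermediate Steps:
k(m) = 1
(k(195) - 16064)*(-8614 + (10*37)*14) = (1 - 16064)*(-8614 + (10*37)*14) = -16063*(-8614 + 370*14) = -16063*(-8614 + 5180) = -16063*(-3434) = 55160342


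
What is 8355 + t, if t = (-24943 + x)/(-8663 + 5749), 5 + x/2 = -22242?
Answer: 24415907/2914 ≈ 8378.8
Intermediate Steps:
x = -44494 (x = -10 + 2*(-22242) = -10 - 44484 = -44494)
t = 69437/2914 (t = (-24943 - 44494)/(-8663 + 5749) = -69437/(-2914) = -69437*(-1/2914) = 69437/2914 ≈ 23.829)
8355 + t = 8355 + 69437/2914 = 24415907/2914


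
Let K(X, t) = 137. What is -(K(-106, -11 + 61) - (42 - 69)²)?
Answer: 592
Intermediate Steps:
-(K(-106, -11 + 61) - (42 - 69)²) = -(137 - (42 - 69)²) = -(137 - 1*(-27)²) = -(137 - 1*729) = -(137 - 729) = -1*(-592) = 592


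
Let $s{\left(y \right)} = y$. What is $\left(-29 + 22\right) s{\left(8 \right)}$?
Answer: $-56$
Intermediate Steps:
$\left(-29 + 22\right) s{\left(8 \right)} = \left(-29 + 22\right) 8 = \left(-7\right) 8 = -56$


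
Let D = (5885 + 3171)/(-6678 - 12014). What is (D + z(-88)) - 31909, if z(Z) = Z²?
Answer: -112925309/4673 ≈ -24166.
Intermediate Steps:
D = -2264/4673 (D = 9056/(-18692) = 9056*(-1/18692) = -2264/4673 ≈ -0.48449)
(D + z(-88)) - 31909 = (-2264/4673 + (-88)²) - 31909 = (-2264/4673 + 7744) - 31909 = 36185448/4673 - 31909 = -112925309/4673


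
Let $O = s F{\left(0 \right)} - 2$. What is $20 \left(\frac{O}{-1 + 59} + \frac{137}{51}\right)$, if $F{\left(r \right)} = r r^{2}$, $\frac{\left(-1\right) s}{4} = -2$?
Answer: $\frac{78440}{1479} \approx 53.036$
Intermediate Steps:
$s = 8$ ($s = \left(-4\right) \left(-2\right) = 8$)
$F{\left(r \right)} = r^{3}$
$O = -2$ ($O = 8 \cdot 0^{3} - 2 = 8 \cdot 0 - 2 = 0 - 2 = -2$)
$20 \left(\frac{O}{-1 + 59} + \frac{137}{51}\right) = 20 \left(- \frac{2}{-1 + 59} + \frac{137}{51}\right) = 20 \left(- \frac{2}{58} + 137 \cdot \frac{1}{51}\right) = 20 \left(\left(-2\right) \frac{1}{58} + \frac{137}{51}\right) = 20 \left(- \frac{1}{29} + \frac{137}{51}\right) = 20 \cdot \frac{3922}{1479} = \frac{78440}{1479}$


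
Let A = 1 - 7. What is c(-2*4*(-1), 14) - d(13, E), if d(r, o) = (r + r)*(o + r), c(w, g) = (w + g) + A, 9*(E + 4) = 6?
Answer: -706/3 ≈ -235.33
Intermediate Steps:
E = -10/3 (E = -4 + (⅑)*6 = -4 + ⅔ = -10/3 ≈ -3.3333)
A = -6
c(w, g) = -6 + g + w (c(w, g) = (w + g) - 6 = (g + w) - 6 = -6 + g + w)
d(r, o) = 2*r*(o + r) (d(r, o) = (2*r)*(o + r) = 2*r*(o + r))
c(-2*4*(-1), 14) - d(13, E) = (-6 + 14 - 2*4*(-1)) - 2*13*(-10/3 + 13) = (-6 + 14 - 8*(-1)) - 2*13*29/3 = (-6 + 14 + 8) - 1*754/3 = 16 - 754/3 = -706/3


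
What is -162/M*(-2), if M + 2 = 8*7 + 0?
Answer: 6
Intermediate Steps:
M = 54 (M = -2 + (8*7 + 0) = -2 + (56 + 0) = -2 + 56 = 54)
-162/M*(-2) = -162/54*(-2) = -162*1/54*(-2) = -3*(-2) = 6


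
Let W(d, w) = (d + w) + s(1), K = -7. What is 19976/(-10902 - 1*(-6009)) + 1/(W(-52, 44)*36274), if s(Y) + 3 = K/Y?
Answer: -621094025/152133156 ≈ -4.0826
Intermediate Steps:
s(Y) = -3 - 7/Y
W(d, w) = -10 + d + w (W(d, w) = (d + w) + (-3 - 7/1) = (d + w) + (-3 - 7*1) = (d + w) + (-3 - 7) = (d + w) - 10 = -10 + d + w)
19976/(-10902 - 1*(-6009)) + 1/(W(-52, 44)*36274) = 19976/(-10902 - 1*(-6009)) + 1/(-10 - 52 + 44*36274) = 19976/(-10902 + 6009) + (1/36274)/(-18) = 19976/(-4893) - 1/18*1/36274 = 19976*(-1/4893) - 1/652932 = -19976/4893 - 1/652932 = -621094025/152133156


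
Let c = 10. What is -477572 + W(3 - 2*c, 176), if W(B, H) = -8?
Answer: -477580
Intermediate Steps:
-477572 + W(3 - 2*c, 176) = -477572 - 8 = -477580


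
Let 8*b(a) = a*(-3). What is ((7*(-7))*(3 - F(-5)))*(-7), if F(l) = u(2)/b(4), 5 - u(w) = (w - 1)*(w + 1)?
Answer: 4459/3 ≈ 1486.3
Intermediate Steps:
b(a) = -3*a/8 (b(a) = (a*(-3))/8 = (-3*a)/8 = -3*a/8)
u(w) = 5 - (1 + w)*(-1 + w) (u(w) = 5 - (w - 1)*(w + 1) = 5 - (-1 + w)*(1 + w) = 5 - (1 + w)*(-1 + w))
F(l) = -4/3 (F(l) = (6 - 1*2²)/((-3/8*4)) = (6 - 1*4)/(-3/2) = (6 - 4)*(-⅔) = 2*(-⅔) = -4/3)
((7*(-7))*(3 - F(-5)))*(-7) = ((7*(-7))*(3 - 1*(-4/3)))*(-7) = -49*(3 + 4/3)*(-7) = -49*13/3*(-7) = -637/3*(-7) = 4459/3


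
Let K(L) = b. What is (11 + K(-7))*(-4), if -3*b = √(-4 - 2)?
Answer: -44 + 4*I*√6/3 ≈ -44.0 + 3.266*I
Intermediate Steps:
b = -I*√6/3 (b = -√(-4 - 2)/3 = -I*√6/3 ≈ -0.8165*I)
K(L) = -I*√6/3
(11 + K(-7))*(-4) = (11 - I*√6/3)*(-4) = -44 + 4*I*√6/3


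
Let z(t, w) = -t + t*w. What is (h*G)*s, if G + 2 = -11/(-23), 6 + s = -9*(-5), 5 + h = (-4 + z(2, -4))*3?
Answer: 64155/23 ≈ 2789.3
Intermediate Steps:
h = -47 (h = -5 + (-4 + 2*(-1 - 4))*3 = -5 + (-4 + 2*(-5))*3 = -5 + (-4 - 10)*3 = -5 - 14*3 = -5 - 42 = -47)
s = 39 (s = -6 - 9*(-5) = -6 + 45 = 39)
G = -35/23 (G = -2 - 11/(-23) = -2 - 11*(-1/23) = -2 + 11/23 = -35/23 ≈ -1.5217)
(h*G)*s = -47*(-35/23)*39 = (1645/23)*39 = 64155/23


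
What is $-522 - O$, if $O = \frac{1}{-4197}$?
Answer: $- \frac{2190833}{4197} \approx -522.0$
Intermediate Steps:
$O = - \frac{1}{4197} \approx -0.00023827$
$-522 - O = -522 - - \frac{1}{4197} = -522 + \frac{1}{4197} = - \frac{2190833}{4197}$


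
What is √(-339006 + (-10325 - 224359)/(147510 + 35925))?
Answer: I*√1267450252992210/61145 ≈ 582.24*I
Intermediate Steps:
√(-339006 + (-10325 - 224359)/(147510 + 35925)) = √(-339006 - 234684/183435) = √(-339006 - 234684*1/183435) = √(-339006 - 78228/61145) = √(-20728600098/61145) = I*√1267450252992210/61145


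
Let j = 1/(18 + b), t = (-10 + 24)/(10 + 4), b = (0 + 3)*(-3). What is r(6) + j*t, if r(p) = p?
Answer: 55/9 ≈ 6.1111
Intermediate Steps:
b = -9 (b = 3*(-3) = -9)
t = 1 (t = 14/14 = 14*(1/14) = 1)
j = ⅑ (j = 1/(18 - 9) = 1/9 = ⅑ ≈ 0.11111)
r(6) + j*t = 6 + (⅑)*1 = 6 + ⅑ = 55/9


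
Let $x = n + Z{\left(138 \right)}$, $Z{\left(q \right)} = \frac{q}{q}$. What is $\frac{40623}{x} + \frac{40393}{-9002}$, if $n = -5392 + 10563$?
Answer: $\frac{26129275}{7759724} \approx 3.3673$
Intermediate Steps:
$Z{\left(q \right)} = 1$
$n = 5171$
$x = 5172$ ($x = 5171 + 1 = 5172$)
$\frac{40623}{x} + \frac{40393}{-9002} = \frac{40623}{5172} + \frac{40393}{-9002} = 40623 \cdot \frac{1}{5172} + 40393 \left(- \frac{1}{9002}\right) = \frac{13541}{1724} - \frac{40393}{9002} = \frac{26129275}{7759724}$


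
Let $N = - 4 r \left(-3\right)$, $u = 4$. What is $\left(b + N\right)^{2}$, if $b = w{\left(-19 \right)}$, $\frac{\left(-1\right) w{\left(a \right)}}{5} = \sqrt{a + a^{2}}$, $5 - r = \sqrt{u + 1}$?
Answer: $9 \left(-20 + 4 \sqrt{5} + 5 \sqrt{38}\right)^{2} \approx 3516.4$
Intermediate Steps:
$r = 5 - \sqrt{5}$ ($r = 5 - \sqrt{4 + 1} = 5 - \sqrt{5} \approx 2.7639$)
$w{\left(a \right)} = - 5 \sqrt{a + a^{2}}$
$b = - 15 \sqrt{38}$ ($b = - 5 \sqrt{- 19 \left(1 - 19\right)} = - 5 \sqrt{\left(-19\right) \left(-18\right)} = - 5 \sqrt{342} = - 5 \cdot 3 \sqrt{38} = - 15 \sqrt{38} \approx -92.466$)
$N = 60 - 12 \sqrt{5}$ ($N = - 4 \left(5 - \sqrt{5}\right) \left(-3\right) = \left(-20 + 4 \sqrt{5}\right) \left(-3\right) = 60 - 12 \sqrt{5} \approx 33.167$)
$\left(b + N\right)^{2} = \left(- 15 \sqrt{38} + \left(60 - 12 \sqrt{5}\right)\right)^{2} = \left(60 - 15 \sqrt{38} - 12 \sqrt{5}\right)^{2}$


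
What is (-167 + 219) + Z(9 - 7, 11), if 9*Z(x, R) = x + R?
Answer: 481/9 ≈ 53.444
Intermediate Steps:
Z(x, R) = R/9 + x/9 (Z(x, R) = (x + R)/9 = (R + x)/9 = R/9 + x/9)
(-167 + 219) + Z(9 - 7, 11) = (-167 + 219) + ((1/9)*11 + (9 - 7)/9) = 52 + (11/9 + (1/9)*2) = 52 + (11/9 + 2/9) = 52 + 13/9 = 481/9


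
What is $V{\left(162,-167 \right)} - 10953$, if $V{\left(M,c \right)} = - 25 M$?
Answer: $-15003$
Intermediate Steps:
$V{\left(162,-167 \right)} - 10953 = \left(-25\right) 162 - 10953 = -4050 - 10953 = -15003$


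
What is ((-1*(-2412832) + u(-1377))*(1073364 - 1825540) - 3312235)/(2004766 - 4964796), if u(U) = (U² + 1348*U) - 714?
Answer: 1844377225211/2960030 ≈ 6.2309e+5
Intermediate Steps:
u(U) = -714 + U² + 1348*U
((-1*(-2412832) + u(-1377))*(1073364 - 1825540) - 3312235)/(2004766 - 4964796) = ((-1*(-2412832) + (-714 + (-1377)² + 1348*(-1377)))*(1073364 - 1825540) - 3312235)/(2004766 - 4964796) = ((2412832 + (-714 + 1896129 - 1856196))*(-752176) - 3312235)/(-2960030) = ((2412832 + 39219)*(-752176) - 3312235)*(-1/2960030) = (2452051*(-752176) - 3312235)*(-1/2960030) = (-1844373912976 - 3312235)*(-1/2960030) = -1844377225211*(-1/2960030) = 1844377225211/2960030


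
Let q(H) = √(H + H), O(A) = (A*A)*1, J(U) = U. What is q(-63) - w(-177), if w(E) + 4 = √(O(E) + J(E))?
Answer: 4 - 4*√1947 + 3*I*√14 ≈ -172.5 + 11.225*I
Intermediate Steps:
O(A) = A² (O(A) = A²*1 = A²)
w(E) = -4 + √(E + E²) (w(E) = -4 + √(E² + E) = -4 + √(E + E²))
q(H) = √2*√H (q(H) = √(2*H) = √2*√H)
q(-63) - w(-177) = √2*√(-63) - (-4 + √(-177*(1 - 177))) = √2*(3*I*√7) - (-4 + √(-177*(-176))) = 3*I*√14 - (-4 + √31152) = 3*I*√14 - (-4 + 4*√1947) = 3*I*√14 + (4 - 4*√1947) = 4 - 4*√1947 + 3*I*√14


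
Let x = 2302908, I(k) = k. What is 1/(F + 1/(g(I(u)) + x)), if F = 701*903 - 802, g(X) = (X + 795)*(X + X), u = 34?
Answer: 2359280/1491539175281 ≈ 1.5818e-6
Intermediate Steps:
g(X) = 2*X*(795 + X) (g(X) = (795 + X)*(2*X) = 2*X*(795 + X))
F = 632201 (F = 633003 - 802 = 632201)
1/(F + 1/(g(I(u)) + x)) = 1/(632201 + 1/(2*34*(795 + 34) + 2302908)) = 1/(632201 + 1/(2*34*829 + 2302908)) = 1/(632201 + 1/(56372 + 2302908)) = 1/(632201 + 1/2359280) = 1/(1491539175281/2359280) = 2359280/1491539175281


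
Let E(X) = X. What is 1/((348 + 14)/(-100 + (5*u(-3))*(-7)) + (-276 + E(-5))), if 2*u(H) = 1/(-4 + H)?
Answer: -195/55519 ≈ -0.0035123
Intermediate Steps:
u(H) = 1/(2*(-4 + H))
1/((348 + 14)/(-100 + (5*u(-3))*(-7)) + (-276 + E(-5))) = 1/((348 + 14)/(-100 + (5*(1/(2*(-4 - 3))))*(-7)) + (-276 - 5)) = 1/(362/(-100 + (5*((½)/(-7)))*(-7)) - 281) = 1/(362/(-100 + (5*((½)*(-⅐)))*(-7)) - 281) = 1/(362/(-100 + (5*(-1/14))*(-7)) - 281) = 1/(362/(-100 - 5/14*(-7)) - 281) = 1/(362/(-100 + 5/2) - 281) = 1/(362/(-195/2) - 281) = 1/(362*(-2/195) - 281) = 1/(-724/195 - 281) = 1/(-55519/195) = -195/55519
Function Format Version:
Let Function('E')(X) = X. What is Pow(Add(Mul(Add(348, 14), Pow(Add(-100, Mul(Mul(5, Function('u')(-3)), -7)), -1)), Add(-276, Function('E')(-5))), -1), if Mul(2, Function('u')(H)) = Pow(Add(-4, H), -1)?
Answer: Rational(-195, 55519) ≈ -0.0035123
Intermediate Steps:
Function('u')(H) = Mul(Rational(1, 2), Pow(Add(-4, H), -1))
Pow(Add(Mul(Add(348, 14), Pow(Add(-100, Mul(Mul(5, Function('u')(-3)), -7)), -1)), Add(-276, Function('E')(-5))), -1) = Pow(Add(Mul(Add(348, 14), Pow(Add(-100, Mul(Mul(5, Mul(Rational(1, 2), Pow(Add(-4, -3), -1))), -7)), -1)), Add(-276, -5)), -1) = Pow(Add(Mul(362, Pow(Add(-100, Mul(Mul(5, Mul(Rational(1, 2), Pow(-7, -1))), -7)), -1)), -281), -1) = Pow(Add(Mul(362, Pow(Add(-100, Mul(Mul(5, Mul(Rational(1, 2), Rational(-1, 7))), -7)), -1)), -281), -1) = Pow(Add(Mul(362, Pow(Add(-100, Mul(Mul(5, Rational(-1, 14)), -7)), -1)), -281), -1) = Pow(Add(Mul(362, Pow(Add(-100, Mul(Rational(-5, 14), -7)), -1)), -281), -1) = Pow(Add(Mul(362, Pow(Add(-100, Rational(5, 2)), -1)), -281), -1) = Pow(Add(Mul(362, Pow(Rational(-195, 2), -1)), -281), -1) = Pow(Add(Mul(362, Rational(-2, 195)), -281), -1) = Pow(Add(Rational(-724, 195), -281), -1) = Pow(Rational(-55519, 195), -1) = Rational(-195, 55519)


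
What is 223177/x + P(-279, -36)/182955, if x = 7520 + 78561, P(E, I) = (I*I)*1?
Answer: 13647636337/5249649785 ≈ 2.5997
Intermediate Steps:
P(E, I) = I**2 (P(E, I) = I**2*1 = I**2)
x = 86081
223177/x + P(-279, -36)/182955 = 223177/86081 + (-36)**2/182955 = 223177*(1/86081) + 1296*(1/182955) = 223177/86081 + 432/60985 = 13647636337/5249649785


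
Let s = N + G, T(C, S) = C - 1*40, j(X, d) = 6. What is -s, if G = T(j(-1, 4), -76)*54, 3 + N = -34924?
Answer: 36763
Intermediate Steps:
N = -34927 (N = -3 - 34924 = -34927)
T(C, S) = -40 + C (T(C, S) = C - 40 = -40 + C)
G = -1836 (G = (-40 + 6)*54 = -34*54 = -1836)
s = -36763 (s = -34927 - 1836 = -36763)
-s = -1*(-36763) = 36763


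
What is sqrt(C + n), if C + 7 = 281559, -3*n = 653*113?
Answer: sqrt(2312601)/3 ≈ 506.91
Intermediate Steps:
n = -73789/3 (n = -653*113/3 = -1/3*73789 = -73789/3 ≈ -24596.)
C = 281552 (C = -7 + 281559 = 281552)
sqrt(C + n) = sqrt(281552 - 73789/3) = sqrt(770867/3) = sqrt(2312601)/3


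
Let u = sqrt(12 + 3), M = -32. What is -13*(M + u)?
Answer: 416 - 13*sqrt(15) ≈ 365.65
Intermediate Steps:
u = sqrt(15) ≈ 3.8730
-13*(M + u) = -13*(-32 + sqrt(15)) = 416 - 13*sqrt(15)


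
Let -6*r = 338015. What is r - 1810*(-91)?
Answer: 650245/6 ≈ 1.0837e+5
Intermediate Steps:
r = -338015/6 (r = -⅙*338015 = -338015/6 ≈ -56336.)
r - 1810*(-91) = -338015/6 - 1810*(-91) = -338015/6 - 1*(-164710) = -338015/6 + 164710 = 650245/6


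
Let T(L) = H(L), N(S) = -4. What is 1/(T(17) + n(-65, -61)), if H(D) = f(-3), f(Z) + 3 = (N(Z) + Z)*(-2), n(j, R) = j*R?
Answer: 1/3976 ≈ 0.00025151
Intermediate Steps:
n(j, R) = R*j
f(Z) = 5 - 2*Z (f(Z) = -3 + (-4 + Z)*(-2) = -3 + (8 - 2*Z) = 5 - 2*Z)
H(D) = 11 (H(D) = 5 - 2*(-3) = 5 + 6 = 11)
T(L) = 11
1/(T(17) + n(-65, -61)) = 1/(11 - 61*(-65)) = 1/(11 + 3965) = 1/3976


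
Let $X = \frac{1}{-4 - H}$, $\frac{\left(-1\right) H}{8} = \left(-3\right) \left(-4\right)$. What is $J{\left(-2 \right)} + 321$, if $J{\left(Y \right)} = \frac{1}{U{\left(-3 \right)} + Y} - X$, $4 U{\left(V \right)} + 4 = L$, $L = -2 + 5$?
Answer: $\frac{265411}{828} \approx 320.54$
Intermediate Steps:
$H = -96$ ($H = - 8 \left(\left(-3\right) \left(-4\right)\right) = \left(-8\right) 12 = -96$)
$L = 3$
$U{\left(V \right)} = - \frac{1}{4}$ ($U{\left(V \right)} = -1 + \frac{1}{4} \cdot 3 = -1 + \frac{3}{4} = - \frac{1}{4}$)
$X = \frac{1}{92}$ ($X = \frac{1}{-4 - -96} = \frac{1}{-4 + 96} = \frac{1}{92} \approx 0.01087$)
$J{\left(Y \right)} = - \frac{1}{92} + \frac{1}{- \frac{1}{4} + Y}$ ($J{\left(Y \right)} = \frac{1}{- \frac{1}{4} + Y} - \frac{1}{92} = - \frac{1}{92} + \frac{1}{- \frac{1}{4} + Y}$)
$J{\left(-2 \right)} + 321 = \frac{369 - -8}{92 \left(-1 + 4 \left(-2\right)\right)} + 321 = \frac{369 + 8}{92 \left(-1 - 8\right)} + 321 = \frac{1}{92} \frac{1}{-9} \cdot 377 + 321 = \frac{1}{92} \left(- \frac{1}{9}\right) 377 + 321 = - \frac{377}{828} + 321 = \frac{265411}{828}$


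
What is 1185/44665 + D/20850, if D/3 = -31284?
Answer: -138906411/31042175 ≈ -4.4748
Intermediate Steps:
D = -93852 (D = 3*(-31284) = -93852)
1185/44665 + D/20850 = 1185/44665 - 93852/20850 = 1185*(1/44665) - 93852*1/20850 = 237/8933 - 15642/3475 = -138906411/31042175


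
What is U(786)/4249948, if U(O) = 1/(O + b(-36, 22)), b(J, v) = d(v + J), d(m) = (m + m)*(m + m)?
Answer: 1/6672418360 ≈ 1.4987e-10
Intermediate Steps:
d(m) = 4*m² (d(m) = (2*m)*(2*m) = 4*m²)
b(J, v) = 4*(J + v)² (b(J, v) = 4*(v + J)² = 4*(J + v)²)
U(O) = 1/(784 + O) (U(O) = 1/(O + 4*(-36 + 22)²) = 1/(O + 4*(-14)²) = 1/(O + 4*196) = 1/(O + 784) = 1/(784 + O))
U(786)/4249948 = 1/((784 + 786)*4249948) = (1/4249948)/1570 = (1/1570)*(1/4249948) = 1/6672418360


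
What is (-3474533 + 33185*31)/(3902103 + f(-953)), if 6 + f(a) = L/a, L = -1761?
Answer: -388474249/619783367 ≈ -0.62679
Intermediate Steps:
f(a) = -6 - 1761/a
(-3474533 + 33185*31)/(3902103 + f(-953)) = (-3474533 + 33185*31)/(3902103 + (-6 - 1761/(-953))) = (-3474533 + 1028735)/(3902103 + (-6 - 1761*(-1/953))) = -2445798/(3902103 + (-6 + 1761/953)) = -2445798/(3902103 - 3957/953) = -2445798/3718700202/953 = -2445798*953/3718700202 = -388474249/619783367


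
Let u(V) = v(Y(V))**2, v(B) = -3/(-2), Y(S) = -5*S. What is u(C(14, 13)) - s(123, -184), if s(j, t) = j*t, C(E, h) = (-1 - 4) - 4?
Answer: 90537/4 ≈ 22634.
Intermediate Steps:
C(E, h) = -9 (C(E, h) = -5 - 4 = -9)
v(B) = 3/2 (v(B) = -3*(-1/2) = 3/2)
u(V) = 9/4 (u(V) = (3/2)**2 = 9/4)
u(C(14, 13)) - s(123, -184) = 9/4 - 123*(-184) = 9/4 - 1*(-22632) = 9/4 + 22632 = 90537/4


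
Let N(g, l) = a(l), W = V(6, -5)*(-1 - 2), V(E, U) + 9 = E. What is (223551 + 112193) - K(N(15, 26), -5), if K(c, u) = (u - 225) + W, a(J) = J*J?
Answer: 335965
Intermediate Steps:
a(J) = J**2
V(E, U) = -9 + E
W = 9 (W = (-9 + 6)*(-1 - 2) = -3*(-3) = 9)
N(g, l) = l**2
K(c, u) = -216 + u (K(c, u) = (u - 225) + 9 = (-225 + u) + 9 = -216 + u)
(223551 + 112193) - K(N(15, 26), -5) = (223551 + 112193) - (-216 - 5) = 335744 - 1*(-221) = 335744 + 221 = 335965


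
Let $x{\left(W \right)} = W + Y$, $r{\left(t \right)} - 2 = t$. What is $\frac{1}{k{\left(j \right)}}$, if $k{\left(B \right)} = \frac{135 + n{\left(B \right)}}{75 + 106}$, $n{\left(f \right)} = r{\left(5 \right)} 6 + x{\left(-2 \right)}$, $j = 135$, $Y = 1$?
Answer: $\frac{181}{176} \approx 1.0284$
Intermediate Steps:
$r{\left(t \right)} = 2 + t$
$x{\left(W \right)} = 1 + W$ ($x{\left(W \right)} = W + 1 = 1 + W$)
$n{\left(f \right)} = 41$ ($n{\left(f \right)} = \left(2 + 5\right) 6 + \left(1 - 2\right) = 7 \cdot 6 - 1 = 42 - 1 = 41$)
$k{\left(B \right)} = \frac{176}{181}$ ($k{\left(B \right)} = \frac{135 + 41}{75 + 106} = \frac{176}{181}$)
$\frac{1}{k{\left(j \right)}} = \frac{1}{\frac{176}{181}} = \frac{181}{176}$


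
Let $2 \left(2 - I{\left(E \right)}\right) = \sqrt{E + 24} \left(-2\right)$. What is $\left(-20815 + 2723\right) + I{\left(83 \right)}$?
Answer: $-18090 + \sqrt{107} \approx -18080.0$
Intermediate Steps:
$I{\left(E \right)} = 2 + \sqrt{24 + E}$ ($I{\left(E \right)} = 2 - \frac{\sqrt{E + 24} \left(-2\right)}{2} = 2 - \frac{\sqrt{24 + E} \left(-2\right)}{2} = 2 - \frac{\left(-2\right) \sqrt{24 + E}}{2} = 2 + \sqrt{24 + E}$)
$\left(-20815 + 2723\right) + I{\left(83 \right)} = \left(-20815 + 2723\right) + \left(2 + \sqrt{24 + 83}\right) = -18092 + \left(2 + \sqrt{107}\right) = -18090 + \sqrt{107}$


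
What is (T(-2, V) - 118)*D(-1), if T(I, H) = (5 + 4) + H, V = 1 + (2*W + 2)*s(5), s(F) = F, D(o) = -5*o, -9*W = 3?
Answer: -1520/3 ≈ -506.67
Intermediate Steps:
W = -1/3 (W = -1/9*3 = -1/3 ≈ -0.33333)
V = 23/3 (V = 1 + (2*(-1/3) + 2)*5 = 1 + (-2/3 + 2)*5 = 1 + (4/3)*5 = 1 + 20/3 = 23/3 ≈ 7.6667)
T(I, H) = 9 + H
(T(-2, V) - 118)*D(-1) = ((9 + 23/3) - 118)*(-5*(-1)) = (50/3 - 118)*5 = -304/3*5 = -1520/3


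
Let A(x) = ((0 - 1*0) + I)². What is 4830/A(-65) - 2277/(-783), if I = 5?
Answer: 85307/435 ≈ 196.11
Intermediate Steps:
A(x) = 25 (A(x) = ((0 - 1*0) + 5)² = ((0 + 0) + 5)² = (0 + 5)² = 5² = 25)
4830/A(-65) - 2277/(-783) = 4830/25 - 2277/(-783) = 4830*(1/25) - 2277*(-1/783) = 966/5 + 253/87 = 85307/435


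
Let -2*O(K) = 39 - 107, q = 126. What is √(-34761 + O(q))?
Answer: 11*I*√287 ≈ 186.35*I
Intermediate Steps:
O(K) = 34 (O(K) = -(39 - 107)/2 = -½*(-68) = 34)
√(-34761 + O(q)) = √(-34761 + 34) = √(-34727) = 11*I*√287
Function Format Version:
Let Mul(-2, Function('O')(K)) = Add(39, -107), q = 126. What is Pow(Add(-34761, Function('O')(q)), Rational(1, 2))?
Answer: Mul(11, I, Pow(287, Rational(1, 2))) ≈ Mul(186.35, I)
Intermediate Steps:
Function('O')(K) = 34 (Function('O')(K) = Mul(Rational(-1, 2), Add(39, -107)) = Mul(Rational(-1, 2), -68) = 34)
Pow(Add(-34761, Function('O')(q)), Rational(1, 2)) = Pow(Add(-34761, 34), Rational(1, 2)) = Pow(-34727, Rational(1, 2)) = Mul(11, I, Pow(287, Rational(1, 2)))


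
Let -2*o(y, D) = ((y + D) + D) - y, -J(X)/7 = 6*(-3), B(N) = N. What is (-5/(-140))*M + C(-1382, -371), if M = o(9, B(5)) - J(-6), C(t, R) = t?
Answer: -38827/28 ≈ -1386.7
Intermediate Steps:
J(X) = 126 (J(X) = -42*(-3) = -7*(-18) = 126)
o(y, D) = -D (o(y, D) = -(((y + D) + D) - y)/2 = -(((D + y) + D) - y)/2 = -((y + 2*D) - y)/2 = -D)
M = -131 (M = -1*5 - 1*126 = -5 - 126 = -131)
(-5/(-140))*M + C(-1382, -371) = -5/(-140)*(-131) - 1382 = -5*(-1/140)*(-131) - 1382 = (1/28)*(-131) - 1382 = -131/28 - 1382 = -38827/28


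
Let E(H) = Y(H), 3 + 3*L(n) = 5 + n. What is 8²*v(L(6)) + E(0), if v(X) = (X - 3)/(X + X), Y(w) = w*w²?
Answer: -4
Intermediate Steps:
L(n) = ⅔ + n/3 (L(n) = -1 + (5 + n)/3 = -1 + (5/3 + n/3) = ⅔ + n/3)
Y(w) = w³
v(X) = (-3 + X)/(2*X) (v(X) = (-3 + X)/((2*X)) = (-3 + X)*(1/(2*X)) = (-3 + X)/(2*X))
E(H) = H³
8²*v(L(6)) + E(0) = 8²*((-3 + (⅔ + (⅓)*6))/(2*(⅔ + (⅓)*6))) + 0³ = 64*((-3 + (⅔ + 2))/(2*(⅔ + 2))) + 0 = 64*((-3 + 8/3)/(2*(8/3))) + 0 = 64*((½)*(3/8)*(-⅓)) + 0 = 64*(-1/16) + 0 = -4 + 0 = -4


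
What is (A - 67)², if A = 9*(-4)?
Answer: 10609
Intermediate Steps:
A = -36
(A - 67)² = (-36 - 67)² = (-103)² = 10609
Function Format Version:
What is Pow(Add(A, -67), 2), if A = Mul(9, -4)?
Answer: 10609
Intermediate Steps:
A = -36
Pow(Add(A, -67), 2) = Pow(Add(-36, -67), 2) = Pow(-103, 2) = 10609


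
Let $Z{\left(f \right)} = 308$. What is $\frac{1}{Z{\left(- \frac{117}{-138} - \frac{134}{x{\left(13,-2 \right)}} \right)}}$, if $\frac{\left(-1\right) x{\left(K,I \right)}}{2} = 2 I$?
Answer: $\frac{1}{308} \approx 0.0032468$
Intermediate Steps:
$x{\left(K,I \right)} = - 4 I$ ($x{\left(K,I \right)} = - 2 \cdot 2 I = - 4 I$)
$\frac{1}{Z{\left(- \frac{117}{-138} - \frac{134}{x{\left(13,-2 \right)}} \right)}} = \frac{1}{308}$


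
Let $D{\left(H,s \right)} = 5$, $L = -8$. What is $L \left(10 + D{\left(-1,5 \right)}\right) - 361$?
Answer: $-481$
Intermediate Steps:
$L \left(10 + D{\left(-1,5 \right)}\right) - 361 = - 8 \left(10 + 5\right) - 361 = \left(-8\right) 15 - 361 = -120 - 361 = -481$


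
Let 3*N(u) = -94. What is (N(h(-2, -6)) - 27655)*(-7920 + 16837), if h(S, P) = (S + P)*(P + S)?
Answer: -740637103/3 ≈ -2.4688e+8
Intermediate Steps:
h(S, P) = (P + S)**2 (h(S, P) = (P + S)*(P + S) = (P + S)**2)
N(u) = -94/3 (N(u) = (1/3)*(-94) = -94/3)
(N(h(-2, -6)) - 27655)*(-7920 + 16837) = (-94/3 - 27655)*(-7920 + 16837) = -83059/3*8917 = -740637103/3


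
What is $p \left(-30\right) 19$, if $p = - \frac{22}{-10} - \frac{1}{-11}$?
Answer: $- \frac{14364}{11} \approx -1305.8$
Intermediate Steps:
$p = \frac{126}{55}$ ($p = \left(-22\right) \left(- \frac{1}{10}\right) - - \frac{1}{11} = \frac{11}{5} + \frac{1}{11} = \frac{126}{55} \approx 2.2909$)
$p \left(-30\right) 19 = \frac{126}{55} \left(-30\right) 19 = \left(- \frac{756}{11}\right) 19 = - \frac{14364}{11}$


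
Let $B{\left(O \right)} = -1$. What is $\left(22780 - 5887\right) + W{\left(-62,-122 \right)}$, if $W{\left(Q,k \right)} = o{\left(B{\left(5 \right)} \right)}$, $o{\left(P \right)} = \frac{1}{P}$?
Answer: $16892$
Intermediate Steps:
$W{\left(Q,k \right)} = -1$ ($W{\left(Q,k \right)} = \frac{1}{-1} = -1$)
$\left(22780 - 5887\right) + W{\left(-62,-122 \right)} = \left(22780 - 5887\right) - 1 = 16893 - 1 = 16892$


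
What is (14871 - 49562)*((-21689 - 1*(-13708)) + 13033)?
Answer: -175258932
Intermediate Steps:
(14871 - 49562)*((-21689 - 1*(-13708)) + 13033) = -34691*((-21689 + 13708) + 13033) = -34691*(-7981 + 13033) = -34691*5052 = -175258932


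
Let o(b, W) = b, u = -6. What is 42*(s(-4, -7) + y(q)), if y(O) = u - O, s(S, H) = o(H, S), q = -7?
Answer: -252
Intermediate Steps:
s(S, H) = H
y(O) = -6 - O
42*(s(-4, -7) + y(q)) = 42*(-7 + (-6 - 1*(-7))) = 42*(-7 + (-6 + 7)) = 42*(-7 + 1) = 42*(-6) = -252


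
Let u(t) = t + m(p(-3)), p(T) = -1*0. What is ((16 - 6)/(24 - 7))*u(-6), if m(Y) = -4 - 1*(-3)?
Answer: -70/17 ≈ -4.1176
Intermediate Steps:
p(T) = 0
m(Y) = -1 (m(Y) = -4 + 3 = -1)
u(t) = -1 + t (u(t) = t - 1 = -1 + t)
((16 - 6)/(24 - 7))*u(-6) = ((16 - 6)/(24 - 7))*(-1 - 6) = (10/17)*(-7) = -70/17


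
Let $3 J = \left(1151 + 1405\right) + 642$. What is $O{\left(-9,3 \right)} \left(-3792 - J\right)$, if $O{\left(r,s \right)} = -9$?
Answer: $43722$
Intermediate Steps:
$J = 1066$ ($J = \frac{\left(1151 + 1405\right) + 642}{3} = \frac{2556 + 642}{3} = \frac{1}{3} \cdot 3198 = 1066$)
$O{\left(-9,3 \right)} \left(-3792 - J\right) = - 9 \left(-3792 - 1066\right) = \left(-9\right) \left(-4858\right) = 43722$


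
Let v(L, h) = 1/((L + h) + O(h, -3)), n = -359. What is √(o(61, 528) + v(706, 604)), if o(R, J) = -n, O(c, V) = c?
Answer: 7*√26840022/1914 ≈ 18.947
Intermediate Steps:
v(L, h) = 1/(L + 2*h) (v(L, h) = 1/((L + h) + h) = 1/(L + 2*h))
o(R, J) = 359 (o(R, J) = -1*(-359) = 359)
√(o(61, 528) + v(706, 604)) = √(359 + 1/(706 + 2*604)) = √(359 + 1/(706 + 1208)) = √(359 + 1/1914) = √(687127/1914) = 7*√26840022/1914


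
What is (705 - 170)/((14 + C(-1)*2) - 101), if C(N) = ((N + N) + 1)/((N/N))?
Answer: -535/89 ≈ -6.0112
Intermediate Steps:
C(N) = 1 + 2*N (C(N) = (2*N + 1)/1 = (1 + 2*N)*1 = 1 + 2*N)
(705 - 170)/((14 + C(-1)*2) - 101) = (705 - 170)/((14 + (1 + 2*(-1))*2) - 101) = 535/((14 + (1 - 2)*2) - 101) = 535/((14 - 1*2) - 101) = 535/((14 - 2) - 101) = 535/(12 - 101) = 535/(-89) = 535*(-1/89) = -535/89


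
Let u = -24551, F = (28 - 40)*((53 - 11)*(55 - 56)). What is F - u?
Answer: 25055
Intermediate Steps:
F = 504 (F = -504*(-1) = -12*(-42) = 504)
F - u = 504 - 1*(-24551) = 504 + 24551 = 25055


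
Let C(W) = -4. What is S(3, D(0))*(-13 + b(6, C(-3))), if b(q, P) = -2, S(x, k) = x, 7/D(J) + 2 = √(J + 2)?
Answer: -45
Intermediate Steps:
D(J) = 7/(-2 + √(2 + J)) (D(J) = 7/(-2 + √(J + 2)) = 7/(-2 + √(2 + J)))
S(3, D(0))*(-13 + b(6, C(-3))) = 3*(-13 - 2) = 3*(-15) = -45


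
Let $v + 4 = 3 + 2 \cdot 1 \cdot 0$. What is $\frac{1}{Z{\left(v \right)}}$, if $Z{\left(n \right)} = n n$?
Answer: $1$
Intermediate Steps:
$v = -1$ ($v = -4 + \left(3 + 2 \cdot 1 \cdot 0\right) = -4 + \left(3 + 2 \cdot 0\right) = -4 + \left(3 + 0\right) = -4 + 3 = -1$)
$Z{\left(n \right)} = n^{2}$
$\frac{1}{Z{\left(v \right)}} = \frac{1}{\left(-1\right)^{2}} = 1^{-1} = 1$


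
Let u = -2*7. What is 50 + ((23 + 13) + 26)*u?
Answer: -818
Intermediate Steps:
u = -14
50 + ((23 + 13) + 26)*u = 50 + ((23 + 13) + 26)*(-14) = 50 + (36 + 26)*(-14) = 50 + 62*(-14) = 50 - 868 = -818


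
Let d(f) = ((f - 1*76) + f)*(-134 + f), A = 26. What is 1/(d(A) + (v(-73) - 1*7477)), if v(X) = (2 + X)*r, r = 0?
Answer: -1/4885 ≈ -0.00020471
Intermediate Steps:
v(X) = 0 (v(X) = (2 + X)*0 = 0)
d(f) = (-134 + f)*(-76 + 2*f) (d(f) = ((f - 76) + f)*(-134 + f) = ((-76 + f) + f)*(-134 + f) = (-76 + 2*f)*(-134 + f) = (-134 + f)*(-76 + 2*f))
1/(d(A) + (v(-73) - 1*7477)) = 1/((10184 - 344*26 + 2*26**2) + (0 - 1*7477)) = 1/((10184 - 8944 + 2*676) + (0 - 7477)) = 1/((10184 - 8944 + 1352) - 7477) = 1/(2592 - 7477) = 1/(-4885) = -1/4885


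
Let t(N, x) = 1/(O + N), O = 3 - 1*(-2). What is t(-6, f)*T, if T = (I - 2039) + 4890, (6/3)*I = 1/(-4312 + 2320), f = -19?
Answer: -11358383/3984 ≈ -2851.0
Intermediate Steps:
O = 5 (O = 3 + 2 = 5)
I = -1/3984 (I = 1/(2*(-4312 + 2320)) = (½)/(-1992) = (½)*(-1/1992) = -1/3984 ≈ -0.00025100)
T = 11358383/3984 (T = (-1/3984 - 2039) + 4890 = -8123377/3984 + 4890 = 11358383/3984 ≈ 2851.0)
t(N, x) = 1/(5 + N)
t(-6, f)*T = (11358383/3984)/(5 - 6) = (11358383/3984)/(-1) = -1*11358383/3984 = -11358383/3984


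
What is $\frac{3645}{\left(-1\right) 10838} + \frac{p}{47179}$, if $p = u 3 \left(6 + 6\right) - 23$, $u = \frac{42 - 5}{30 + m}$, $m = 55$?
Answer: $- \frac{14623985749}{43462710170} \approx -0.33647$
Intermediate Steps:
$u = \frac{37}{85}$ ($u = \frac{42 - 5}{30 + 55} = \frac{37}{85} \approx 0.43529$)
$p = - \frac{623}{85}$ ($p = \frac{37 \cdot 3 \left(6 + 6\right)}{85} - 23 = \frac{37 \cdot 3 \cdot 12}{85} - 23 = \frac{37}{85} \cdot 36 - 23 = \frac{1332}{85} - 23 = - \frac{623}{85} \approx -7.3294$)
$\frac{3645}{\left(-1\right) 10838} + \frac{p}{47179} = \frac{3645}{\left(-1\right) 10838} - \frac{623}{85 \cdot 47179} = \frac{3645}{-10838} - \frac{623}{4010215} = 3645 \left(- \frac{1}{10838}\right) - \frac{623}{4010215} = - \frac{3645}{10838} - \frac{623}{4010215} = - \frac{14623985749}{43462710170}$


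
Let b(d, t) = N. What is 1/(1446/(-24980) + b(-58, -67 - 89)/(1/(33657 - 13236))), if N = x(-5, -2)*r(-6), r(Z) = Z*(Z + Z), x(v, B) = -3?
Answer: -12490/55092591363 ≈ -2.2671e-7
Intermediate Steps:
r(Z) = 2*Z² (r(Z) = Z*(2*Z) = 2*Z²)
N = -216 (N = -6*(-6)² = -6*36 = -3*72 = -216)
b(d, t) = -216
1/(1446/(-24980) + b(-58, -67 - 89)/(1/(33657 - 13236))) = 1/(1446/(-24980) - 216/(1/(33657 - 13236))) = 1/(1446*(-1/24980) - 216/(1/20421)) = 1/(-723/12490 - 216/1/20421) = 1/(-723/12490 - 216*20421) = 1/(-723/12490 - 4410936) = 1/(-55092591363/12490) = -12490/55092591363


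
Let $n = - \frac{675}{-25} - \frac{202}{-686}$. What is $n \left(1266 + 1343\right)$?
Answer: $\frac{24425458}{343} \approx 71211.0$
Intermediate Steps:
$n = \frac{9362}{343}$ ($n = \left(-675\right) \left(- \frac{1}{25}\right) - - \frac{101}{343} = 27 + \frac{101}{343} = \frac{9362}{343} \approx 27.294$)
$n \left(1266 + 1343\right) = \frac{9362 \left(1266 + 1343\right)}{343} = \frac{9362}{343} \cdot 2609 = \frac{24425458}{343}$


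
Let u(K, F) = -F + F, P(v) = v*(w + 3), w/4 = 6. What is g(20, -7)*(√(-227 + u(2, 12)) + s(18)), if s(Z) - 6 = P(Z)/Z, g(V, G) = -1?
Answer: -33 - I*√227 ≈ -33.0 - 15.067*I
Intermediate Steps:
w = 24 (w = 4*6 = 24)
P(v) = 27*v (P(v) = v*(24 + 3) = v*27 = 27*v)
s(Z) = 33 (s(Z) = 6 + (27*Z)/Z = 6 + 27 = 33)
u(K, F) = 0
g(20, -7)*(√(-227 + u(2, 12)) + s(18)) = -(√(-227 + 0) + 33) = -(√(-227) + 33) = -(I*√227 + 33) = -(33 + I*√227) = -33 - I*√227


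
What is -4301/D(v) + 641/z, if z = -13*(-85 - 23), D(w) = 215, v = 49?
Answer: -5900789/301860 ≈ -19.548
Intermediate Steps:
z = 1404 (z = -13*(-108) = 1404)
-4301/D(v) + 641/z = -4301/215 + 641/1404 = -5900789/301860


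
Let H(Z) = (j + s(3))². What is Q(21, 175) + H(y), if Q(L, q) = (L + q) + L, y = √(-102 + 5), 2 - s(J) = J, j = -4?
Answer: 242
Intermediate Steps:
s(J) = 2 - J
y = I*√97 (y = √(-97) = I*√97 ≈ 9.8489*I)
H(Z) = 25 (H(Z) = (-4 + (2 - 1*3))² = (-4 + (2 - 3))² = (-4 - 1)² = (-5)² = 25)
Q(L, q) = q + 2*L
Q(21, 175) + H(y) = (175 + 2*21) + 25 = (175 + 42) + 25 = 217 + 25 = 242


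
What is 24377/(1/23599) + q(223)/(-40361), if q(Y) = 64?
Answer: 23218586409039/40361 ≈ 5.7527e+8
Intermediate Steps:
24377/(1/23599) + q(223)/(-40361) = 24377/(1/23599) + 64/(-40361) = 24377/(1/23599) + 64*(-1/40361) = 24377*23599 - 64/40361 = 575272823 - 64/40361 = 23218586409039/40361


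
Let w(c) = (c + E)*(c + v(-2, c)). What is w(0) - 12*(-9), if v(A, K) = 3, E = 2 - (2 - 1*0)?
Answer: 108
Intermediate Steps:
E = 0 (E = 2 - (2 + 0) = 2 - 1*2 = 2 - 2 = 0)
w(c) = c*(3 + c) (w(c) = (c + 0)*(c + 3) = c*(3 + c))
w(0) - 12*(-9) = 0*(3 + 0) - 12*(-9) = 0*3 + 108 = 0 + 108 = 108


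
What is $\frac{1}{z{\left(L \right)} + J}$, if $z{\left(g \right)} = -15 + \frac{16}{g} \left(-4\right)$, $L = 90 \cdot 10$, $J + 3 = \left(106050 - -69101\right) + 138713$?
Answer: $\frac{225}{70615334} \approx 3.1863 \cdot 10^{-6}$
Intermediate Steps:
$J = 313861$ ($J = -3 + \left(\left(106050 - -69101\right) + 138713\right) = -3 + \left(\left(106050 + 69101\right) + 138713\right) = -3 + \left(175151 + 138713\right) = -3 + 313864 = 313861$)
$L = 900$
$z{\left(g \right)} = -15 - \frac{64}{g}$
$\frac{1}{z{\left(L \right)} + J} = \frac{1}{\left(-15 - \frac{64}{900}\right) + 313861} = \frac{1}{\left(-15 - \frac{16}{225}\right) + 313861} = \frac{1}{- \frac{3391}{225} + 313861} = \frac{1}{\frac{70615334}{225}} = \frac{225}{70615334}$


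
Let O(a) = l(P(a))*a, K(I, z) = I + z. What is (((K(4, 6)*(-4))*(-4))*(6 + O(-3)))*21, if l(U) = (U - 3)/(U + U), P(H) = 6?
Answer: 17640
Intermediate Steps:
l(U) = (-3 + U)/(2*U) (l(U) = (-3 + U)/((2*U)) = (-3 + U)*(1/(2*U)) = (-3 + U)/(2*U))
O(a) = a/4 (O(a) = ((½)*(-3 + 6)/6)*a = ((½)*(⅙)*3)*a = a/4)
(((K(4, 6)*(-4))*(-4))*(6 + O(-3)))*21 = ((((4 + 6)*(-4))*(-4))*(6 + (¼)*(-3)))*21 = (((10*(-4))*(-4))*(6 - ¾))*21 = (-40*(-4)*(21/4))*21 = (160*(21/4))*21 = 840*21 = 17640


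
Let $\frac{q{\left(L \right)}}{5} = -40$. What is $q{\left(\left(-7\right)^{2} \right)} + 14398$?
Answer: $14198$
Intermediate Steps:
$q{\left(L \right)} = -200$ ($q{\left(L \right)} = 5 \left(-40\right) = -200$)
$q{\left(\left(-7\right)^{2} \right)} + 14398 = -200 + 14398 = 14198$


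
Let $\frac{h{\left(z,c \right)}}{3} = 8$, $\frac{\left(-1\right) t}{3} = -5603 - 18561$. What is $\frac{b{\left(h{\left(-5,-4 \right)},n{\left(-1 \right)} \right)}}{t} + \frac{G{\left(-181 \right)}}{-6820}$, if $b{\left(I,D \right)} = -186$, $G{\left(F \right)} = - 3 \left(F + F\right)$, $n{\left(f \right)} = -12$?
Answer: $- \frac{1666559}{10299905} \approx -0.1618$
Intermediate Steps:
$t = 72492$ ($t = - 3 \left(-5603 - 18561\right) = \left(-3\right) \left(-24164\right) = 72492$)
$G{\left(F \right)} = - 6 F$ ($G{\left(F \right)} = - 3 \cdot 2 F = - 6 F$)
$h{\left(z,c \right)} = 24$ ($h{\left(z,c \right)} = 3 \cdot 8 = 24$)
$\frac{b{\left(h{\left(-5,-4 \right)},n{\left(-1 \right)} \right)}}{t} + \frac{G{\left(-181 \right)}}{-6820} = - \frac{186}{72492} + \frac{\left(-6\right) \left(-181\right)}{-6820} = \left(-186\right) \frac{1}{72492} + 1086 \left(- \frac{1}{6820}\right) = - \frac{31}{12082} - \frac{543}{3410} = - \frac{1666559}{10299905}$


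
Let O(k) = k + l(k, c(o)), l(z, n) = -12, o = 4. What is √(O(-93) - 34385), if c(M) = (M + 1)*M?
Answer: I*√34490 ≈ 185.71*I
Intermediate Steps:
c(M) = M*(1 + M) (c(M) = (1 + M)*M = M*(1 + M))
O(k) = -12 + k (O(k) = k - 12 = -12 + k)
√(O(-93) - 34385) = √((-12 - 93) - 34385) = √(-105 - 34385) = √(-34490) = I*√34490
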